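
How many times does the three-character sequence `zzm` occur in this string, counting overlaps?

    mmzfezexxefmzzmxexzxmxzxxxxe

Sliding a length-3 window over the 28 characters (26 positions):
  position 13–15: zzm

1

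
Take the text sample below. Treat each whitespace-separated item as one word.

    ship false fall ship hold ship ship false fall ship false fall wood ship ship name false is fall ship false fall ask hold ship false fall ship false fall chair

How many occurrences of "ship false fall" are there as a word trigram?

Scanning the 29 overlapping trigram windows for "ship false fall":
  position 1–3: ship false fall
  position 7–9: ship false fall
  position 10–12: ship false fall
  position 20–22: ship false fall
  position 25–27: ship false fall
  position 28–30: ship false fall

6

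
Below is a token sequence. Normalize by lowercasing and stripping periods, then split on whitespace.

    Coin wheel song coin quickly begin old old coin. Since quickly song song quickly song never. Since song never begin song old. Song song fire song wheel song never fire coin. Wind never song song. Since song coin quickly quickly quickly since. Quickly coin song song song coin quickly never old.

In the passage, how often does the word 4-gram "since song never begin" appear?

Scanning the 48 overlapping 4-gram windows for "since song never begin":
  position 17–20: since song never begin

1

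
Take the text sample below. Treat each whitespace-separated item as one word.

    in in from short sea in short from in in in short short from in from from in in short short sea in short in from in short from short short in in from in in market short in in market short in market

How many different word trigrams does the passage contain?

44 tokens → 42 trigram windows in total.
Repeated trigrams (each contributes count−1 duplicates):
  from in in: 3
  in from in: 2
  in in from: 2
  in in market: 2
  in in short: 2
  in market short: 2
  in short from: 2
  in short short: 2
  … (5 more repeated)
14 duplicate windows → 42 − 14 = 28 distinct.

28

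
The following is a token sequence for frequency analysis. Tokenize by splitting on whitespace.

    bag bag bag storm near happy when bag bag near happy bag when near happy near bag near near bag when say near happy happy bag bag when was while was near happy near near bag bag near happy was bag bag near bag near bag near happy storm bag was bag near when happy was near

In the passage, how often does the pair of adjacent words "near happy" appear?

Scanning the 56 overlapping bigram windows for "near happy":
  position 5–6: near happy
  position 10–11: near happy
  position 14–15: near happy
  position 23–24: near happy
  position 32–33: near happy
  position 38–39: near happy
  position 47–48: near happy

7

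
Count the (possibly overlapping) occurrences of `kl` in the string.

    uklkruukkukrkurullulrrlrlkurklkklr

3

Sliding a length-2 window over the 34 characters (33 positions):
  position 2–3: kl
  position 29–30: kl
  position 32–33: kl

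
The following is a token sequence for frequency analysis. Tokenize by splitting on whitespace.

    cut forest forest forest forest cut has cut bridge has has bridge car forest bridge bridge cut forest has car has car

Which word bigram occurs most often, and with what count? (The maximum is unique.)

"forest forest", 3 times

Bigram frequencies (highest first):
  forest forest: 3
  cut forest: 2
  has car: 2
  forest cut: 1
  cut has: 1
  has cut: 1
  … (11 more, each ≤ 1)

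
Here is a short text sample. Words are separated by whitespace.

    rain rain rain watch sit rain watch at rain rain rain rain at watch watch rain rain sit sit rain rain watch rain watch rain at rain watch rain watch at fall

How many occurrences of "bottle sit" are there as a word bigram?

Scanning the 31 overlapping bigram windows for "bottle sit":
  (none found)

0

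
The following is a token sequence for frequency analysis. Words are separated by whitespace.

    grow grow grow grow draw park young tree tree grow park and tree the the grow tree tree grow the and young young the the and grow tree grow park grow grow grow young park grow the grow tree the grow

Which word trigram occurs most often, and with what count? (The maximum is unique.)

Trigram frequencies (highest first):
  grow grow grow: 3
  tree tree grow: 2
  tree grow park: 2
  the grow tree: 2
  grow grow draw: 1
  grow draw park: 1
  … (28 more, each ≤ 1)

"grow grow grow", 3 times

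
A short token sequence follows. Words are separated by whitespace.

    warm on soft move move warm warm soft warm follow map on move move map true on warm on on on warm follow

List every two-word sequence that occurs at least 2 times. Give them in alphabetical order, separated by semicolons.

Bigram counts meeting the condition (at least 2 times):
  move move: 2
  on on: 2
  on warm: 2
  warm follow: 2
  warm on: 2

move move; on on; on warm; warm follow; warm on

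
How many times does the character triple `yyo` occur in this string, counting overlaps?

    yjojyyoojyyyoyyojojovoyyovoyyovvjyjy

5

Sliding a length-3 window over the 36 characters (34 positions):
  position 5–7: yyo
  position 11–13: yyo
  position 14–16: yyo
  position 23–25: yyo
  position 28–30: yyo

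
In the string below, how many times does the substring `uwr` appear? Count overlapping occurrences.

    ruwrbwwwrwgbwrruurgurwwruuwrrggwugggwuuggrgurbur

2

Sliding a length-3 window over the 48 characters (46 positions):
  position 2–4: uwr
  position 26–28: uwr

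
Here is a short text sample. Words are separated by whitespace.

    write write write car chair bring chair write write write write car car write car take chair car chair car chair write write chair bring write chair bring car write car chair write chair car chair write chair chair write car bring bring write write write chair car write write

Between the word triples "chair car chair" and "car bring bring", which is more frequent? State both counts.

"chair car chair" (3 vs 1)

"chair car chair": 3 occurrences
"car bring bring": 1 occurrence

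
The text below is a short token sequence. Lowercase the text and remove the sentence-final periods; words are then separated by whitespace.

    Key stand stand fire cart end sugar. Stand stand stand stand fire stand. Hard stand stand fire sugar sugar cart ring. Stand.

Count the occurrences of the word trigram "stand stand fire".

Scanning the 20 overlapping trigram windows for "stand stand fire":
  position 2–4: stand stand fire
  position 10–12: stand stand fire
  position 15–17: stand stand fire

3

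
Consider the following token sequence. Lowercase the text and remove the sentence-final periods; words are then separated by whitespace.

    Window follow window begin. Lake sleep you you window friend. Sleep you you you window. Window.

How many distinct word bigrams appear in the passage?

16 tokens → 15 bigram windows in total.
Repeated bigrams (each contributes count−1 duplicates):
  you you: 3
  sleep you: 2
  you window: 2
4 duplicate windows → 15 − 4 = 11 distinct.

11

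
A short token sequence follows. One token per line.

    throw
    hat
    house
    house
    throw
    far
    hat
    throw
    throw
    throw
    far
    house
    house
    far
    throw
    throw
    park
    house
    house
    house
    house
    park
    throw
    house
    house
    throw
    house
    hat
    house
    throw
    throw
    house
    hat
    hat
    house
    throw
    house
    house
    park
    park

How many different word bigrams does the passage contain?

40 tokens → 39 bigram windows in total.
Repeated bigrams (each contributes count−1 duplicates):
  house house: 7
  house throw: 4
  throw house: 4
  throw throw: 4
  hat house: 3
  house hat: 2
  house park: 2
  throw far: 2
20 duplicate windows → 39 − 20 = 19 distinct.

19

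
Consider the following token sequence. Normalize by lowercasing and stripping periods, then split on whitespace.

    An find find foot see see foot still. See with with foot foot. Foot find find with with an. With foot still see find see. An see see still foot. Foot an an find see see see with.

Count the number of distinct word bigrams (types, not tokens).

38 tokens → 37 bigram windows in total.
Repeated bigrams (each contributes count−1 duplicates):
  see see: 4
  foot foot: 3
  an find: 2
  find find: 2
  find see: 2
  foot still: 2
  see with: 2
  still see: 2
  … (2 more repeated)
13 duplicate windows → 37 − 13 = 24 distinct.

24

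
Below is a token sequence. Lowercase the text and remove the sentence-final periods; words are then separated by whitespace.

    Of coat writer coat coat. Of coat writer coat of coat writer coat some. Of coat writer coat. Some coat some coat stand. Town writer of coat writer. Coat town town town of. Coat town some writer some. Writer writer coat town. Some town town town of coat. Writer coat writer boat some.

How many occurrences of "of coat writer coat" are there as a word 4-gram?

Scanning the 50 overlapping 4-gram windows for "of coat writer coat":
  position 1–4: of coat writer coat
  position 6–9: of coat writer coat
  position 10–13: of coat writer coat
  position 15–18: of coat writer coat
  position 26–29: of coat writer coat
  position 47–50: of coat writer coat

6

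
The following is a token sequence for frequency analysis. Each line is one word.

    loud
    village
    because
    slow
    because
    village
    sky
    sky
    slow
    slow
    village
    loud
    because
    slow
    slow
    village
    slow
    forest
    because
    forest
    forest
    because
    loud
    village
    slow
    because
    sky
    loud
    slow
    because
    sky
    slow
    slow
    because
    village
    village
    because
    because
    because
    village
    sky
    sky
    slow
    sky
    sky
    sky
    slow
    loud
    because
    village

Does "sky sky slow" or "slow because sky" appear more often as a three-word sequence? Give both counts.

"sky sky slow" (3 vs 2)

"sky sky slow": 3 occurrences
"slow because sky": 2 occurrences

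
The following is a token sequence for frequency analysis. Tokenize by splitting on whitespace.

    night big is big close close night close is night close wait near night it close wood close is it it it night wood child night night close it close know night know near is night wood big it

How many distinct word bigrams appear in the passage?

39 tokens → 38 bigram windows in total.
Repeated bigrams (each contributes count−1 duplicates):
  night close: 3
  close is: 2
  is night: 2
  it close: 2
  it it: 2
  night wood: 2
7 duplicate windows → 38 − 7 = 31 distinct.

31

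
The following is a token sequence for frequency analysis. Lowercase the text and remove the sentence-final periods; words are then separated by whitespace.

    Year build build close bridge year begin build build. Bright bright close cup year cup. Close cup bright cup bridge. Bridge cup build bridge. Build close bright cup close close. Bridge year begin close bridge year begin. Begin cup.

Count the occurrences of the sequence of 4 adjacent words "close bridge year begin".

Scanning the 36 overlapping 4-gram windows for "close bridge year begin":
  position 4–7: close bridge year begin
  position 30–33: close bridge year begin
  position 34–37: close bridge year begin

3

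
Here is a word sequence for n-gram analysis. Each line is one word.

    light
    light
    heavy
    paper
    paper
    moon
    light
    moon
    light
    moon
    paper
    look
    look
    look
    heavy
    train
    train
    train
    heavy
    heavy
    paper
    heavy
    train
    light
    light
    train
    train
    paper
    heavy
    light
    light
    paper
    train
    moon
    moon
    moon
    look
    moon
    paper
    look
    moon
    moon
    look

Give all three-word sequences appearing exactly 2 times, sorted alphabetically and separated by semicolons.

Trigram counts meeting the condition (exactly 2 times):
  moon light moon: 2
  moon moon look: 2
  moon paper look: 2

moon light moon; moon moon look; moon paper look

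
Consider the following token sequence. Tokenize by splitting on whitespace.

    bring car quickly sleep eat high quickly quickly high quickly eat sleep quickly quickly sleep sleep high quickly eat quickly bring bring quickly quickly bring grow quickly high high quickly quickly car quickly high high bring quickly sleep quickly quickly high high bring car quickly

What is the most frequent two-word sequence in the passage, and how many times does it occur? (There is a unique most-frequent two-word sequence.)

"quickly quickly", 5 times

Bigram frequencies (highest first):
  quickly quickly: 5
  high quickly: 4
  quickly high: 4
  car quickly: 3
  quickly sleep: 3
  high high: 3
  … (16 more, each ≤ 2)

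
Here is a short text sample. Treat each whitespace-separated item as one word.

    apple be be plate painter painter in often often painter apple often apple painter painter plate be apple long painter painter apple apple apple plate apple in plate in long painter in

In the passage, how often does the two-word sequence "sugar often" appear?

0

Scanning the 31 overlapping bigram windows for "sugar often":
  (none found)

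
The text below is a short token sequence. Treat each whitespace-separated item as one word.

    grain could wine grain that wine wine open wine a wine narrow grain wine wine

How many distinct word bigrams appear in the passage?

15 tokens → 14 bigram windows in total.
Repeated bigrams (each contributes count−1 duplicates):
  wine wine: 2
1 duplicate windows → 14 − 1 = 13 distinct.

13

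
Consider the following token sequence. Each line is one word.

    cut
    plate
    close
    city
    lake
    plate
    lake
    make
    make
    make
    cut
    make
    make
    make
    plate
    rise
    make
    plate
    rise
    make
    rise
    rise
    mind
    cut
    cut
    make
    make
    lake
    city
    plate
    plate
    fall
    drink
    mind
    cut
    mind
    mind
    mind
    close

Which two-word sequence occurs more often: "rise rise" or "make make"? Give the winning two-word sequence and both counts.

"rise rise": 1 occurrence
"make make": 5 occurrences

"make make" (5 vs 1)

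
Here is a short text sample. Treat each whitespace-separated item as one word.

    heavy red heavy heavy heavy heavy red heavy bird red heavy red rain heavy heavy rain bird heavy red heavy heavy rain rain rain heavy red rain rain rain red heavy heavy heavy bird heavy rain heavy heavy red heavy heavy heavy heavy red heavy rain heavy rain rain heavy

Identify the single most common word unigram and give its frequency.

"heavy", 26 times

Unigram frequencies (highest first):
  heavy: 26
  rain: 12
  red: 9
  bird: 3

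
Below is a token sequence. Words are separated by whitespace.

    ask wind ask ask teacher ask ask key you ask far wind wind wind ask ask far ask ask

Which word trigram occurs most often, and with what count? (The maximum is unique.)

Trigram frequencies (highest first):
  wind ask ask: 2
  ask wind ask: 1
  ask ask teacher: 1
  ask teacher ask: 1
  teacher ask ask: 1
  ask ask key: 1
  … (10 more, each ≤ 1)

"wind ask ask", 2 times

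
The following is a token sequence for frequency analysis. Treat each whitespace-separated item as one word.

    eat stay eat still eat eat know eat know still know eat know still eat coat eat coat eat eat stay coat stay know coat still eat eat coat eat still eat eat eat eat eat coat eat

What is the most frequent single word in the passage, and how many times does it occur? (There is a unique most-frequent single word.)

Unigram frequencies (highest first):
  eat: 19
  coat: 6
  still: 5
  know: 5
  stay: 3

"eat", 19 times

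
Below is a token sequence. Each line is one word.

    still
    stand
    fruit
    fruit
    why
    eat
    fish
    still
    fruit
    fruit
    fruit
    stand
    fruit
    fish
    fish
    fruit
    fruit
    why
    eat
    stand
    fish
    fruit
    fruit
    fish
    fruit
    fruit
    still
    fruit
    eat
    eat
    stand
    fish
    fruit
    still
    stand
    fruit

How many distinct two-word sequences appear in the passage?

36 tokens → 35 bigram windows in total.
Repeated bigrams (each contributes count−1 duplicates):
  fruit fruit: 6
  fish fruit: 4
  stand fruit: 3
  eat stand: 2
  fruit fish: 2
  fruit still: 2
  fruit why: 2
  stand fish: 2
  … (3 more repeated)
18 duplicate windows → 35 − 18 = 17 distinct.

17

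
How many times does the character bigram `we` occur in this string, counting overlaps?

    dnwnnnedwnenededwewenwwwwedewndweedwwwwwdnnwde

Sliding a length-2 window over the 46 characters (45 positions):
  position 17–18: we
  position 19–20: we
  position 25–26: we
  position 32–33: we

4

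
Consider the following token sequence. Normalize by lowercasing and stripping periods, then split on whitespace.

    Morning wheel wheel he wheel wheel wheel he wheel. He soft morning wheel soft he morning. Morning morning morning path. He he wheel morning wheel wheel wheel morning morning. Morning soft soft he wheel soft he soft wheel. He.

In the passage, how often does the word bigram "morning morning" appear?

5

Scanning the 38 overlapping bigram windows for "morning morning":
  position 16–17: morning morning
  position 17–18: morning morning
  position 18–19: morning morning
  position 28–29: morning morning
  position 29–30: morning morning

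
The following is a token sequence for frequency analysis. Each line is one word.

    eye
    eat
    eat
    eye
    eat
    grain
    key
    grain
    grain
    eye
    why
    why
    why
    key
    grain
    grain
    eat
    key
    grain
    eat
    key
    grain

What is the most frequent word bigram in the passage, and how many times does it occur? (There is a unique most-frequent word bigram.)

"key grain", 4 times

Bigram frequencies (highest first):
  key grain: 4
  eye eat: 2
  grain grain: 2
  why why: 2
  grain eat: 2
  eat key: 2
  … (7 more, each ≤ 1)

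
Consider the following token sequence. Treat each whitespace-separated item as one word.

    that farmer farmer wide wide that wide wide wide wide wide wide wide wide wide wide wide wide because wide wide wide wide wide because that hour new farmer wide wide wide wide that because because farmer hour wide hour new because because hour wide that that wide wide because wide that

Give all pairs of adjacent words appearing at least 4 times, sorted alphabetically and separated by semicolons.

wide that; wide wide

Bigram counts meeting the condition (at least 4 times):
  wide that: 4
  wide wide: 20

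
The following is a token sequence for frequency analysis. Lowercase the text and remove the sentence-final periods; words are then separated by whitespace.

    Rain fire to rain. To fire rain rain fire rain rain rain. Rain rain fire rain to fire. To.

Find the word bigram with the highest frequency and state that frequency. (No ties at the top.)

"rain rain", 5 times

Bigram frequencies (highest first):
  rain rain: 5
  rain fire: 3
  fire rain: 3
  fire to: 2
  rain to: 2
  to fire: 2
  … (1 more, each ≤ 1)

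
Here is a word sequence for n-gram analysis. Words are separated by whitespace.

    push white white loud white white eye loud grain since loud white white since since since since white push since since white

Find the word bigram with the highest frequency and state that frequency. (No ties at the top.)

"since since", 4 times

Bigram frequencies (highest first):
  since since: 4
  white white: 3
  loud white: 2
  since white: 2
  push white: 1
  white loud: 1
  … (8 more, each ≤ 1)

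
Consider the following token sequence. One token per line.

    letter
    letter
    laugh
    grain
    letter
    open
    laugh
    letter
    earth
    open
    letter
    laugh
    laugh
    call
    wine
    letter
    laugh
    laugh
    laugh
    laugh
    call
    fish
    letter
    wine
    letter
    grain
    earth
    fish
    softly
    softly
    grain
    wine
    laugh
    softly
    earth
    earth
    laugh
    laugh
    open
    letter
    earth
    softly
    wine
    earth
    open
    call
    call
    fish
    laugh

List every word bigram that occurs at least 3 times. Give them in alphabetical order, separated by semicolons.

laugh laugh; letter laugh

Bigram counts meeting the condition (at least 3 times):
  laugh laugh: 5
  letter laugh: 3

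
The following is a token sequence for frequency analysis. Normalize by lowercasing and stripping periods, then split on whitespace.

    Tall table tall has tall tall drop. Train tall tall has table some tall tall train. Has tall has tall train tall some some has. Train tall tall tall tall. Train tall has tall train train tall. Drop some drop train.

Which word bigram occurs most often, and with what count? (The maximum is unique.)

Bigram frequencies (highest first):
  tall tall: 6
  train tall: 5
  tall has: 4
  has tall: 4
  tall train: 4
  tall drop: 2
  … (14 more, each ≤ 2)

"tall tall", 6 times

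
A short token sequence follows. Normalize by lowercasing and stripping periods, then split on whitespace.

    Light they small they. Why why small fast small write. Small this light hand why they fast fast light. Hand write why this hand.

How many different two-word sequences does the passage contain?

24 tokens → 23 bigram windows in total.
Repeated bigrams (each contributes count−1 duplicates):
  light hand: 2
1 duplicate windows → 23 − 1 = 22 distinct.

22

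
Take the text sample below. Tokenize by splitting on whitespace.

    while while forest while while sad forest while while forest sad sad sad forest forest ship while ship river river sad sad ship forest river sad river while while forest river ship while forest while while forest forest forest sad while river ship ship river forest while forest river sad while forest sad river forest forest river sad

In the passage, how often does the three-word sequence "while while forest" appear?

Scanning the 56 overlapping trigram windows for "while while forest":
  position 1–3: while while forest
  position 8–10: while while forest
  position 28–30: while while forest
  position 35–37: while while forest

4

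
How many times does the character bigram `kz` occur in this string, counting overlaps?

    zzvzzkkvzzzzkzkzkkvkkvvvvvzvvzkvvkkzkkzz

4

Sliding a length-2 window over the 40 characters (39 positions):
  position 13–14: kz
  position 15–16: kz
  position 35–36: kz
  position 38–39: kz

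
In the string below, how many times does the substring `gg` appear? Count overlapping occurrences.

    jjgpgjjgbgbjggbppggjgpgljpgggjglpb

Sliding a length-2 window over the 34 characters (33 positions):
  position 13–14: gg
  position 18–19: gg
  position 27–28: gg
  position 28–29: gg

4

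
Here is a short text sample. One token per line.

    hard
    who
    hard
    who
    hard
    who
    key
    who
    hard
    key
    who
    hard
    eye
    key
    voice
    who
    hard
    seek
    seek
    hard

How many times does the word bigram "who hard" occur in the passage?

5

Scanning the 19 overlapping bigram windows for "who hard":
  position 2–3: who hard
  position 4–5: who hard
  position 8–9: who hard
  position 11–12: who hard
  position 16–17: who hard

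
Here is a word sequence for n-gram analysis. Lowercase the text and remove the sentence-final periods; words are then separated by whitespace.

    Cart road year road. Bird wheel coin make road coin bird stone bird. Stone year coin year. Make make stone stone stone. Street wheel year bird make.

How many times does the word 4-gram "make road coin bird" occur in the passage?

Scanning the 24 overlapping 4-gram windows for "make road coin bird":
  position 8–11: make road coin bird

1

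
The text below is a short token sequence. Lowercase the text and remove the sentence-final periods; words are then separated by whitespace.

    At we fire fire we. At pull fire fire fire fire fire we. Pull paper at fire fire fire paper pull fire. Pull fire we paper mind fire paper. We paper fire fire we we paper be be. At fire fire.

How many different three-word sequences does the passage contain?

33

41 tokens → 39 trigram windows in total.
Repeated trigrams (each contributes count−1 duplicates):
  fire fire fire: 4
  fire fire we: 3
  at fire fire: 2
6 duplicate windows → 39 − 6 = 33 distinct.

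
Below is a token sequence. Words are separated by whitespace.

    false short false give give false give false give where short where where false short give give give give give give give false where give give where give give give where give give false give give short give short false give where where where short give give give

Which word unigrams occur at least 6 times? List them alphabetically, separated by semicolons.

Unigram counts meeting the condition (at least 6 times):
  false: 8
  give: 25
  short: 6
  where: 9

false; give; short; where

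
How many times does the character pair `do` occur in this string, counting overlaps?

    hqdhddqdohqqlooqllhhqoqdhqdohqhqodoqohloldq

Sliding a length-2 window over the 43 characters (42 positions):
  position 8–9: do
  position 27–28: do
  position 34–35: do

3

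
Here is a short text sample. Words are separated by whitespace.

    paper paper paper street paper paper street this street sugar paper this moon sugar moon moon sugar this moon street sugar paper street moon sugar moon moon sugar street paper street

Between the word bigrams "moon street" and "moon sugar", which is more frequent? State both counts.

"moon street": 1 occurrence
"moon sugar": 4 occurrences

"moon sugar" (4 vs 1)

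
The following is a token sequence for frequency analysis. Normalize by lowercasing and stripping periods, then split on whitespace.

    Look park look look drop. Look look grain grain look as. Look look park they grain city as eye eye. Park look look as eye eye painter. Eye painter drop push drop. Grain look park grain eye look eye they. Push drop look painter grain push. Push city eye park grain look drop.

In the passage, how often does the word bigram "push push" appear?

Scanning the 52 overlapping bigram windows for "push push":
  position 46–47: push push

1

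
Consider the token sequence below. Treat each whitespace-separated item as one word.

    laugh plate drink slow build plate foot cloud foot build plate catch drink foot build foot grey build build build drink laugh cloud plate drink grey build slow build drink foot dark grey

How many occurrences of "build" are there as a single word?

Scanning the 33 tokens for "build":
  position 5: build
  position 10: build
  position 15: build
  position 18: build
  position 19: build
  position 20: build
  position 27: build
  position 29: build

8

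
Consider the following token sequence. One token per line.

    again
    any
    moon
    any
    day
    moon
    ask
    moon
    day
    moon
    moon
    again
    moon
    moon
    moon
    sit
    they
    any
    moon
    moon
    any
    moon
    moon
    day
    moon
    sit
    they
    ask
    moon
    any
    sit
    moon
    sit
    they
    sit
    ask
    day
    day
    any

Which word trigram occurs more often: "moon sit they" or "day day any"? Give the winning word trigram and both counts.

"moon sit they" (3 vs 1)

"moon sit they": 3 occurrences
"day day any": 1 occurrence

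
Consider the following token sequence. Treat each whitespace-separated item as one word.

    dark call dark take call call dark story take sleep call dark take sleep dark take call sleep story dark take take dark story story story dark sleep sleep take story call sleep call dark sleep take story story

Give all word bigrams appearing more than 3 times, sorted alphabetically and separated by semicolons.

call dark; dark take

Bigram counts meeting the condition (more than 3 times):
  call dark: 4
  dark take: 4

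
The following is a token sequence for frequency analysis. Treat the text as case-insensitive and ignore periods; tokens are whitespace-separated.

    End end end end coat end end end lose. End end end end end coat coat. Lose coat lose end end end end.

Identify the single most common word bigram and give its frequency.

Bigram frequencies (highest first):
  end end: 12
  end coat: 2
  lose end: 2
  coat lose: 2
  coat end: 1
  end lose: 1
  … (2 more, each ≤ 1)

"end end", 12 times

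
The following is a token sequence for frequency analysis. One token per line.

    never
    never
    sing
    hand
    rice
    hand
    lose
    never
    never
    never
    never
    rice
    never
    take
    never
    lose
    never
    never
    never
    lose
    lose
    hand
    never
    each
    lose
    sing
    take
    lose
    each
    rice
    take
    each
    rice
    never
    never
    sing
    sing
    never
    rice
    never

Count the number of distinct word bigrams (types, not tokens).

26

40 tokens → 39 bigram windows in total.
Repeated bigrams (each contributes count−1 duplicates):
  never never: 7
  rice never: 3
  each rice: 2
  lose never: 2
  never lose: 2
  never rice: 2
  never sing: 2
13 duplicate windows → 39 − 13 = 26 distinct.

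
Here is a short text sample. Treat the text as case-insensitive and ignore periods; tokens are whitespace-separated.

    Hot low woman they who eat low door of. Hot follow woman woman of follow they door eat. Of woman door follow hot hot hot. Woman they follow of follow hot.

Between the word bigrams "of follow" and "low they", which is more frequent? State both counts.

"of follow" (2 vs 0)

"of follow": 2 occurrences
"low they": 0 occurrences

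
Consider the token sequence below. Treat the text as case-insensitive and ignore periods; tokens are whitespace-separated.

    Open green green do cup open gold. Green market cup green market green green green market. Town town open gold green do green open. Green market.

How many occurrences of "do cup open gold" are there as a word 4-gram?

1

Scanning the 23 overlapping 4-gram windows for "do cup open gold":
  position 4–7: do cup open gold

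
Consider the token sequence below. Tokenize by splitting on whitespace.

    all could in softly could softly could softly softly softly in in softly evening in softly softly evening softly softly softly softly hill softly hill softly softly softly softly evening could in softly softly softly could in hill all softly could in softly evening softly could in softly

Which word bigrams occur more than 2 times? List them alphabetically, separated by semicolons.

Bigram counts meeting the condition (more than 2 times):
  could in: 5
  in softly: 6
  softly could: 5
  softly evening: 4
  softly softly: 11

could in; in softly; softly could; softly evening; softly softly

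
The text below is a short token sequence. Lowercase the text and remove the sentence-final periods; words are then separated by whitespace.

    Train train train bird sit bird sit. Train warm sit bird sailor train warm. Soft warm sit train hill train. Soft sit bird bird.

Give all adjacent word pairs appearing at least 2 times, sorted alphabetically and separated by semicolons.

bird sit; sit bird; sit train; train train; train warm; warm sit

Bigram counts meeting the condition (at least 2 times):
  bird sit: 2
  sit bird: 3
  sit train: 2
  train train: 2
  train warm: 2
  warm sit: 2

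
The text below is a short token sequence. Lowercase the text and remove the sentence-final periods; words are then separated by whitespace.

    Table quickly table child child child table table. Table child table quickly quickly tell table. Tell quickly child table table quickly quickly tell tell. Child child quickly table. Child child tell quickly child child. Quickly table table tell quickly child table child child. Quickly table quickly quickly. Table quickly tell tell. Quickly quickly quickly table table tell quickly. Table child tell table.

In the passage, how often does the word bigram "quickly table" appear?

Scanning the 61 overlapping bigram windows for "quickly table":
  position 2–3: quickly table
  position 27–28: quickly table
  position 35–36: quickly table
  position 44–45: quickly table
  position 47–48: quickly table
  position 54–55: quickly table
  position 58–59: quickly table

7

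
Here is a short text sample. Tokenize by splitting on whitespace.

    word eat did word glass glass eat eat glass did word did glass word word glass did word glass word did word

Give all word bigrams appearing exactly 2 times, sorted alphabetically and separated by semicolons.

Bigram counts meeting the condition (exactly 2 times):
  glass did: 2
  glass word: 2
  word did: 2

glass did; glass word; word did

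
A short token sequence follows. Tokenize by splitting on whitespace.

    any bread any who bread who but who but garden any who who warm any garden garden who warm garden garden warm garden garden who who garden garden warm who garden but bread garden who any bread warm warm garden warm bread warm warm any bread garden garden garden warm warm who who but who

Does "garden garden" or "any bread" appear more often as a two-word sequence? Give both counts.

"garden garden": 6 occurrences
"any bread": 3 occurrences

"garden garden" (6 vs 3)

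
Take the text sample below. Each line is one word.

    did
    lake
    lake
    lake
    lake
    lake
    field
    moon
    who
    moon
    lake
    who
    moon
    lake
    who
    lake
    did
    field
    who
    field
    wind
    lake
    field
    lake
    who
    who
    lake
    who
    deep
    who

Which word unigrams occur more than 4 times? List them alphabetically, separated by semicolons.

Unigram counts meeting the condition (more than 4 times):
  lake: 11
  who: 8

lake; who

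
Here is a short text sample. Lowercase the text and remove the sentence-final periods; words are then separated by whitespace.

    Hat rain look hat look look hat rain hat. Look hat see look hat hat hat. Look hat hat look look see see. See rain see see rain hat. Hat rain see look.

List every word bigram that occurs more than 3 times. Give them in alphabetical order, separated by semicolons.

Bigram counts meeting the condition (more than 3 times):
  hat hat: 4
  hat look: 4
  look hat: 5

hat hat; hat look; look hat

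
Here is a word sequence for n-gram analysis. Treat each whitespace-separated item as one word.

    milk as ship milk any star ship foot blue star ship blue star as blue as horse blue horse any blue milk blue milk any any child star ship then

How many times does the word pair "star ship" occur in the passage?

Scanning the 29 overlapping bigram windows for "star ship":
  position 6–7: star ship
  position 10–11: star ship
  position 28–29: star ship

3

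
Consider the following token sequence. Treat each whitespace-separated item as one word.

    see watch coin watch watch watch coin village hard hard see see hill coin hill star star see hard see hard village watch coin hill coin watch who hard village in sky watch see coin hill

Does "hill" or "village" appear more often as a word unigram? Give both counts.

"hill" (4 vs 3)

"hill": 4 occurrences
"village": 3 occurrences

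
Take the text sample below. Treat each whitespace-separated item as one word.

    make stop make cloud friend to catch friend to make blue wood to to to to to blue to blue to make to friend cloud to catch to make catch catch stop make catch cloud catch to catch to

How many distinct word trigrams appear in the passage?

33

39 tokens → 37 trigram windows in total.
Repeated trigrams (each contributes count−1 duplicates):
  to to to: 3
  to blue to: 2
  to catch to: 2
4 duplicate windows → 37 − 4 = 33 distinct.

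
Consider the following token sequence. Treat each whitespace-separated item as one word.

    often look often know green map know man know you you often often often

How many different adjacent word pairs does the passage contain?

12

14 tokens → 13 bigram windows in total.
Repeated bigrams (each contributes count−1 duplicates):
  often often: 2
1 duplicate windows → 13 − 1 = 12 distinct.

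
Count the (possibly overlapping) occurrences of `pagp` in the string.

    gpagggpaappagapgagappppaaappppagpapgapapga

1

Sliding a length-4 window over the 42 characters (39 positions):
  position 30–33: pagp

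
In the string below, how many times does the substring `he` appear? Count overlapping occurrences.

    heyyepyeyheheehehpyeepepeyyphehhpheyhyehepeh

Sliding a length-2 window over the 44 characters (43 positions):
  position 1–2: he
  position 10–11: he
  position 12–13: he
  position 15–16: he
  position 29–30: he
  position 34–35: he
  position 40–41: he

7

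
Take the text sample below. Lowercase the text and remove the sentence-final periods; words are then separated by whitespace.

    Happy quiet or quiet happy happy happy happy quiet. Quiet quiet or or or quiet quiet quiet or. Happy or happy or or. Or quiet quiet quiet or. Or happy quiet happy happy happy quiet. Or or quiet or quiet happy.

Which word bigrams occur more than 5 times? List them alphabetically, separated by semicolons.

Bigram counts meeting the condition (more than 5 times):
  or or: 6
  quiet or: 6
  quiet quiet: 6

or or; quiet or; quiet quiet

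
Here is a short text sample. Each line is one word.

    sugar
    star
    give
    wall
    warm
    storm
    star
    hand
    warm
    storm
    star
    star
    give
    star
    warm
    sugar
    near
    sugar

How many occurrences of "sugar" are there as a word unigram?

3

Scanning the 18 tokens for "sugar":
  position 1: sugar
  position 16: sugar
  position 18: sugar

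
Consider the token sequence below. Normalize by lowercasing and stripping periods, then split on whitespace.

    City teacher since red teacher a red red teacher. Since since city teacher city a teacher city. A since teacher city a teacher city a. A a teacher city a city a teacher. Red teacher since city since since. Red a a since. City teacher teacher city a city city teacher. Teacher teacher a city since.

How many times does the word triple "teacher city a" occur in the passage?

6

Scanning the 54 overlapping trigram windows for "teacher city a":
  position 13–15: teacher city a
  position 16–18: teacher city a
  position 20–22: teacher city a
  position 23–25: teacher city a
  position 28–30: teacher city a
  position 46–48: teacher city a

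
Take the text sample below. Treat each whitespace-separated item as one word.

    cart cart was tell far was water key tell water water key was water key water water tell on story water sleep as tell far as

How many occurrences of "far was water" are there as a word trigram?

1

Scanning the 24 overlapping trigram windows for "far was water":
  position 5–7: far was water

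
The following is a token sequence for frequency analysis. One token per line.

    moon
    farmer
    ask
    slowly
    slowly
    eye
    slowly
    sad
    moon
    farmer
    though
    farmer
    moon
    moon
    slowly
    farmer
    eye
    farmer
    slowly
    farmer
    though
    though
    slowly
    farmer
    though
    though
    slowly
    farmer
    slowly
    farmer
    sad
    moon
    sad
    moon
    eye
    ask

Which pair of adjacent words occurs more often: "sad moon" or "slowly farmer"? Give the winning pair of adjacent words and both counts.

"slowly farmer" (5 vs 3)

"sad moon": 3 occurrences
"slowly farmer": 5 occurrences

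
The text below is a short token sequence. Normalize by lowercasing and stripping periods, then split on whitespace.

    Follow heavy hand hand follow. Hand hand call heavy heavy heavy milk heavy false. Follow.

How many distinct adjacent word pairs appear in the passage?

12

15 tokens → 14 bigram windows in total.
Repeated bigrams (each contributes count−1 duplicates):
  hand hand: 2
  heavy heavy: 2
2 duplicate windows → 14 − 2 = 12 distinct.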